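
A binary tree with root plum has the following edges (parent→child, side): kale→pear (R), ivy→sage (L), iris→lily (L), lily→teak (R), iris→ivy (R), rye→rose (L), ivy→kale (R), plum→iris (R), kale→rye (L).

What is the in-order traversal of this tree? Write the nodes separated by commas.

plum, lily, teak, iris, sage, ivy, rose, rye, kale, pear

In-order visits the left subtree, then the node, then the right subtree.
At plum: no left child.
Visit plum.
At plum: go right to iris.
  At iris: go left to lily.
    At lily: no left child.
    Visit lily.
    At lily: go right to teak.
      teak is a leaf — visit teak.
  Visit iris.
  At iris: go right to ivy.
    At ivy: go left to sage.
      sage is a leaf — visit sage.
    Visit ivy.
    At ivy: go right to kale.
      At kale: go left to rye.
        At rye: go left to rose.
          rose is a leaf — visit rose.
        Visit rye.
        At rye: no right child.
      Visit kale.
      At kale: go right to pear.
        pear is a leaf — visit pear.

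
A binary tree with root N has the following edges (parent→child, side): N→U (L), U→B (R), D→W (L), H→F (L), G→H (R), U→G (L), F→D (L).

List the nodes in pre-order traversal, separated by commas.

Pre-order visits the node, then its left subtree, then its right subtree.
Visit N.
At N: go left to U.
  Visit U.
  At U: go left to G.
    Visit G.
    At G: no left child.
    At G: go right to H.
      Visit H.
      At H: go left to F.
        Visit F.
        At F: go left to D.
          Visit D.
          At D: go left to W.
            W is a leaf — visit W.
          At D: no right child.
        At F: no right child.
      At H: no right child.
  At U: go right to B.
    B is a leaf — visit B.
At N: no right child.

N, U, G, H, F, D, W, B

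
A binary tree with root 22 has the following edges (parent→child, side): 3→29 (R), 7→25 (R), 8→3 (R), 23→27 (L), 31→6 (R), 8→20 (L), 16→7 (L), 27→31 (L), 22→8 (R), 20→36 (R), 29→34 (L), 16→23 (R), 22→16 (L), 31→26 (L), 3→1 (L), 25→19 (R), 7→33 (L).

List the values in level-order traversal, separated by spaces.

22 16 8 7 23 20 3 33 25 27 36 1 29 19 31 34 26 6

Level-order visits nodes level by level from the root, left to right within each level.
Level 0: 22
Level 1: 16, 8
Level 2: 7, 23, 20, 3
Level 3: 33, 25, 27, 36, 1, 29
Level 4: 19, 31, 34
Level 5: 26, 6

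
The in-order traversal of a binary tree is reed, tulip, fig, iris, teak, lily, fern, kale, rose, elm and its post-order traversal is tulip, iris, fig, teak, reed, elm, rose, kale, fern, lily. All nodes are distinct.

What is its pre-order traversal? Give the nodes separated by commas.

The last element of post-order is the root; it splits in-order into left and right subtrees.
Root lily: left subtree has 5 nodes {reed, tulip, fig, iris, teak}, right has 4 {fern, kale, rose, elm}.
  Root reed: left subtree has 0 nodes { }, right has 4 {tulip, fig, iris, teak}.
    Root teak: left subtree has 3 nodes {tulip, fig, iris}, right has 0 { }.
      Root fig: left subtree has 1 node {tulip}, right has 1 {iris}.
  Root fern: left subtree has 0 nodes { }, right has 3 {kale, rose, elm}.
    Root kale: left subtree has 0 nodes { }, right has 2 {rose, elm}.
      Root rose: left subtree has 0 nodes { }, right has 1 {elm}.

lily, reed, teak, fig, tulip, iris, fern, kale, rose, elm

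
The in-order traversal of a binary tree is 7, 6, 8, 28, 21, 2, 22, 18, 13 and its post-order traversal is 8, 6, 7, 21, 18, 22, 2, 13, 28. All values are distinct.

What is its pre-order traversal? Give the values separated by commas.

The last element of post-order is the root; it splits in-order into left and right subtrees.
Root 28: left subtree has 3 nodes {7, 6, 8}, right has 5 {21, 2, 22, 18, 13}.
  Root 7: left subtree has 0 nodes { }, right has 2 {6, 8}.
    Root 6: left subtree has 0 nodes { }, right has 1 {8}.
  Root 13: left subtree has 4 nodes {21, 2, 22, 18}, right has 0 { }.
    Root 2: left subtree has 1 node {21}, right has 2 {22, 18}.
      Root 22: left subtree has 0 nodes { }, right has 1 {18}.

28, 7, 6, 8, 13, 2, 21, 22, 18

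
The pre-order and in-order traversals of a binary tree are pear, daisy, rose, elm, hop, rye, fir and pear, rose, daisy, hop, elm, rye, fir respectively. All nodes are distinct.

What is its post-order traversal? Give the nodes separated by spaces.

rose hop fir rye elm daisy pear

The first element of pre-order is the root; it splits in-order into left and right subtrees.
Root pear: left subtree has 0 nodes { }, right has 6 {rose, daisy, hop, elm, rye, fir}.
  Root daisy: left subtree has 1 node {rose}, right has 4 {hop, elm, rye, fir}.
    Root elm: left subtree has 1 node {hop}, right has 2 {rye, fir}.
      Root rye: left subtree has 0 nodes { }, right has 1 {fir}.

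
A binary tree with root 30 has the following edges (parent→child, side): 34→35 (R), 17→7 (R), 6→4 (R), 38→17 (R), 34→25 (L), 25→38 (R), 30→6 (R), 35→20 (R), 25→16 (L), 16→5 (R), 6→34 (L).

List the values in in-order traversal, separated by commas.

In-order visits the left subtree, then the node, then the right subtree.
At 30: no left child.
Visit 30.
At 30: go right to 6.
  At 6: go left to 34.
    At 34: go left to 25.
      At 25: go left to 16.
        At 16: no left child.
        Visit 16.
        At 16: go right to 5.
          5 is a leaf — visit 5.
      Visit 25.
      At 25: go right to 38.
        At 38: no left child.
        Visit 38.
        At 38: go right to 17.
          At 17: no left child.
          Visit 17.
          At 17: go right to 7.
            7 is a leaf — visit 7.
    Visit 34.
    At 34: go right to 35.
      At 35: no left child.
      Visit 35.
      At 35: go right to 20.
        20 is a leaf — visit 20.
  Visit 6.
  At 6: go right to 4.
    4 is a leaf — visit 4.

30, 16, 5, 25, 38, 17, 7, 34, 35, 20, 6, 4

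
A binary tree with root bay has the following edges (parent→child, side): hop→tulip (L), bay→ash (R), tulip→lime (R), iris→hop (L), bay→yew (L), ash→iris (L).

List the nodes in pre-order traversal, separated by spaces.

Pre-order visits the node, then its left subtree, then its right subtree.
Visit bay.
At bay: go left to yew.
  yew is a leaf — visit yew.
At bay: go right to ash.
  Visit ash.
  At ash: go left to iris.
    Visit iris.
    At iris: go left to hop.
      Visit hop.
      At hop: go left to tulip.
        Visit tulip.
        At tulip: no left child.
        At tulip: go right to lime.
          lime is a leaf — visit lime.
      At hop: no right child.
    At iris: no right child.
  At ash: no right child.

bay yew ash iris hop tulip lime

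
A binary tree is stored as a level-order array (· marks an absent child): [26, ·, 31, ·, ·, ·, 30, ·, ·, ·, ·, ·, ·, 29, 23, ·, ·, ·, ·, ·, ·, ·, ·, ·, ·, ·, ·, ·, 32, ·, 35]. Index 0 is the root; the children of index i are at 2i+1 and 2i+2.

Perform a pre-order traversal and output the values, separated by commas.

26, 31, 30, 29, 32, 23, 35

Pre-order visits the node, then its left subtree, then its right subtree.
Visit 26.
At 26: no left child.
At 26: go right to 31.
  Visit 31.
  At 31: no left child.
  At 31: go right to 30.
    Visit 30.
    At 30: go left to 29.
      Visit 29.
      At 29: no left child.
      At 29: go right to 32.
        32 is a leaf — visit 32.
    At 30: go right to 23.
      Visit 23.
      At 23: no left child.
      At 23: go right to 35.
        35 is a leaf — visit 35.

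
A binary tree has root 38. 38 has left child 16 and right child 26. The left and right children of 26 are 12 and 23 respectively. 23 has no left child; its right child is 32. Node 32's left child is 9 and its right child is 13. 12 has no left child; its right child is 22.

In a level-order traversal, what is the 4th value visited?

Level-order visits nodes level by level from the root, left to right within each level.
Level 0: 38
Level 1: 16, 26
Level 2: 12, 23
Level 3: 22, 32
Level 4: 9, 13
Full level-order sequence: 38, 16, 26, 12, 23, 22, 32, 9, 13.

12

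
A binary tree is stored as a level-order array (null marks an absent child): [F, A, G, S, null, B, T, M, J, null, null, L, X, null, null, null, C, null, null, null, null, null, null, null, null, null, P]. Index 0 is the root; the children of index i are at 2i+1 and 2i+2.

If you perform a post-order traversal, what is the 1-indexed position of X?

Post-order visits the left subtree, then the right subtree, then the node.
At F: go left to A.
  At A: go left to S.
    At S: go left to M.
      At M: no left child.
      At M: go right to C.
        C is a leaf — visit C.
      Visit M.
    At S: go right to J.
      J is a leaf — visit J.
    Visit S.
  At A: no right child.
  Visit A.
At F: go right to G.
  At G: go left to B.
    At B: go left to L.
      L is a leaf — visit L.
    At B: go right to X.
      At X: no left child.
      At X: go right to P.
        P is a leaf — visit P.
      Visit X.
    Visit B.
  At G: go right to T.
    T is a leaf — visit T.
  Visit G.
Visit F.
Full post-order sequence: C, M, J, S, A, L, P, X, B, T, G, F.

8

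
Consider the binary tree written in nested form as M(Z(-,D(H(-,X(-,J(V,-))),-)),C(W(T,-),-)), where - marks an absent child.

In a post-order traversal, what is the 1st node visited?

Post-order visits the left subtree, then the right subtree, then the node.
At M: go left to Z.
  At Z: no left child.
  At Z: go right to D.
    At D: go left to H.
      At H: no left child.
      At H: go right to X.
        At X: no left child.
        At X: go right to J.
          At J: go left to V.
            V is a leaf — visit V.
          At J: no right child.
          Visit J.
        Visit X.
      Visit H.
    At D: no right child.
    Visit D.
  Visit Z.
At M: go right to C.
  At C: go left to W.
    At W: go left to T.
      T is a leaf — visit T.
    At W: no right child.
    Visit W.
  At C: no right child.
  Visit C.
Visit M.
Full post-order sequence: V, J, X, H, D, Z, T, W, C, M.

V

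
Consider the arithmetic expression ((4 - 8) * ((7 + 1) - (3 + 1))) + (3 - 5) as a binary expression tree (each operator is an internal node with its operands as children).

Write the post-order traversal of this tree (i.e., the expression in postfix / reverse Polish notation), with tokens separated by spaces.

Post-order on an expression tree gives postfix notation: for each operator, emit left operand, right operand, then the operator.

4 8 - 7 1 + 3 1 + - * 3 5 - +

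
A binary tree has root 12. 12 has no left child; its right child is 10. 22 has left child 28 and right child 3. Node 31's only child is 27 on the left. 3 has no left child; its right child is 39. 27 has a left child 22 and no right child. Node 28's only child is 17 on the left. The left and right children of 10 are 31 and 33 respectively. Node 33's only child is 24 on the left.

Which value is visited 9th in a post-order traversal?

33

Post-order visits the left subtree, then the right subtree, then the node.
At 12: no left child.
At 12: go right to 10.
  At 10: go left to 31.
    At 31: go left to 27.
      At 27: go left to 22.
        At 22: go left to 28.
          At 28: go left to 17.
            17 is a leaf — visit 17.
          At 28: no right child.
          Visit 28.
        At 22: go right to 3.
          At 3: no left child.
          At 3: go right to 39.
            39 is a leaf — visit 39.
          Visit 3.
        Visit 22.
      At 27: no right child.
      Visit 27.
    At 31: no right child.
    Visit 31.
  At 10: go right to 33.
    At 33: go left to 24.
      24 is a leaf — visit 24.
    At 33: no right child.
    Visit 33.
  Visit 10.
Visit 12.
Full post-order sequence: 17, 28, 39, 3, 22, 27, 31, 24, 33, 10, 12.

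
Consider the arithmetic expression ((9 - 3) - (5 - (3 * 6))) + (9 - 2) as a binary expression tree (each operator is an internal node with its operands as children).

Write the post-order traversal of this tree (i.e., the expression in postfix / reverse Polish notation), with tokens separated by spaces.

Post-order on an expression tree gives postfix notation: for each operator, emit left operand, right operand, then the operator.

9 3 - 5 3 6 * - - 9 2 - +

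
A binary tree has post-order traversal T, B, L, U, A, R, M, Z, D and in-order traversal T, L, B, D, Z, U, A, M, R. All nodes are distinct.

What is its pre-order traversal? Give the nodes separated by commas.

D, L, T, B, Z, M, A, U, R

The last element of post-order is the root; it splits in-order into left and right subtrees.
Root D: left subtree has 3 nodes {T, L, B}, right has 5 {Z, U, A, M, R}.
  Root L: left subtree has 1 node {T}, right has 1 {B}.
  Root Z: left subtree has 0 nodes { }, right has 4 {U, A, M, R}.
    Root M: left subtree has 2 nodes {U, A}, right has 1 {R}.
      Root A: left subtree has 1 node {U}, right has 0 { }.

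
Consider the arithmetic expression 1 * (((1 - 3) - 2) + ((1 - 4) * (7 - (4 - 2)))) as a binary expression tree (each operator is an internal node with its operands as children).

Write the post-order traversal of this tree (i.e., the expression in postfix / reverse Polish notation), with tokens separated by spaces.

Post-order on an expression tree gives postfix notation: for each operator, emit left operand, right operand, then the operator.

1 1 3 - 2 - 1 4 - 7 4 2 - - * + *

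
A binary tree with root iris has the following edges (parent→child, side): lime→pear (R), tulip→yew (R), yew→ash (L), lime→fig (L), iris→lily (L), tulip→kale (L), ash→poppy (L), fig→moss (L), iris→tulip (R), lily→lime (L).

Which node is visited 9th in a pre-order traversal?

yew

Pre-order visits the node, then its left subtree, then its right subtree.
Visit iris.
At iris: go left to lily.
  Visit lily.
  At lily: go left to lime.
    Visit lime.
    At lime: go left to fig.
      Visit fig.
      At fig: go left to moss.
        moss is a leaf — visit moss.
      At fig: no right child.
    At lime: go right to pear.
      pear is a leaf — visit pear.
  At lily: no right child.
At iris: go right to tulip.
  Visit tulip.
  At tulip: go left to kale.
    kale is a leaf — visit kale.
  At tulip: go right to yew.
    Visit yew.
    At yew: go left to ash.
      Visit ash.
      At ash: go left to poppy.
        poppy is a leaf — visit poppy.
      At ash: no right child.
    At yew: no right child.
Full pre-order sequence: iris, lily, lime, fig, moss, pear, tulip, kale, yew, ash, poppy.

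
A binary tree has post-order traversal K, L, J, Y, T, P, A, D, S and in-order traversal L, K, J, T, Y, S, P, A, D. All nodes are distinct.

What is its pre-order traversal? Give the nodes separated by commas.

The last element of post-order is the root; it splits in-order into left and right subtrees.
Root S: left subtree has 5 nodes {L, K, J, T, Y}, right has 3 {P, A, D}.
  Root T: left subtree has 3 nodes {L, K, J}, right has 1 {Y}.
    Root J: left subtree has 2 nodes {L, K}, right has 0 { }.
      Root L: left subtree has 0 nodes { }, right has 1 {K}.
  Root D: left subtree has 2 nodes {P, A}, right has 0 { }.
    Root A: left subtree has 1 node {P}, right has 0 { }.

S, T, J, L, K, Y, D, A, P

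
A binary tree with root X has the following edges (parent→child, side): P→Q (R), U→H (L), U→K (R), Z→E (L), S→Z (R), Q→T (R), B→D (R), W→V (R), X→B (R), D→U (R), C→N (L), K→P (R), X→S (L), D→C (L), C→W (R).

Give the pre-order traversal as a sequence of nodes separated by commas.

X, S, Z, E, B, D, C, N, W, V, U, H, K, P, Q, T

Pre-order visits the node, then its left subtree, then its right subtree.
Visit X.
At X: go left to S.
  Visit S.
  At S: no left child.
  At S: go right to Z.
    Visit Z.
    At Z: go left to E.
      E is a leaf — visit E.
    At Z: no right child.
At X: go right to B.
  Visit B.
  At B: no left child.
  At B: go right to D.
    Visit D.
    At D: go left to C.
      Visit C.
      At C: go left to N.
        N is a leaf — visit N.
      At C: go right to W.
        Visit W.
        At W: no left child.
        At W: go right to V.
          V is a leaf — visit V.
    At D: go right to U.
      Visit U.
      At U: go left to H.
        H is a leaf — visit H.
      At U: go right to K.
        Visit K.
        At K: no left child.
        At K: go right to P.
          Visit P.
          At P: no left child.
          At P: go right to Q.
            Visit Q.
            At Q: no left child.
            At Q: go right to T.
              T is a leaf — visit T.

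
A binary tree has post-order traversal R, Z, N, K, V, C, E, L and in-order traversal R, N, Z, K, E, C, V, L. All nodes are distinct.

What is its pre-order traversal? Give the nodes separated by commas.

L, E, K, N, R, Z, C, V

The last element of post-order is the root; it splits in-order into left and right subtrees.
Root L: left subtree has 7 nodes {R, N, Z, K, E, C, V}, right has 0 { }.
  Root E: left subtree has 4 nodes {R, N, Z, K}, right has 2 {C, V}.
    Root K: left subtree has 3 nodes {R, N, Z}, right has 0 { }.
      Root N: left subtree has 1 node {R}, right has 1 {Z}.
    Root C: left subtree has 0 nodes { }, right has 1 {V}.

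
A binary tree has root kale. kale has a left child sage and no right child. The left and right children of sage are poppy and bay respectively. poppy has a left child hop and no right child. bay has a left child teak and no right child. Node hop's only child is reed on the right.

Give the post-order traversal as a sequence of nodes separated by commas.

reed, hop, poppy, teak, bay, sage, kale

Post-order visits the left subtree, then the right subtree, then the node.
At kale: go left to sage.
  At sage: go left to poppy.
    At poppy: go left to hop.
      At hop: no left child.
      At hop: go right to reed.
        reed is a leaf — visit reed.
      Visit hop.
    At poppy: no right child.
    Visit poppy.
  At sage: go right to bay.
    At bay: go left to teak.
      teak is a leaf — visit teak.
    At bay: no right child.
    Visit bay.
  Visit sage.
At kale: no right child.
Visit kale.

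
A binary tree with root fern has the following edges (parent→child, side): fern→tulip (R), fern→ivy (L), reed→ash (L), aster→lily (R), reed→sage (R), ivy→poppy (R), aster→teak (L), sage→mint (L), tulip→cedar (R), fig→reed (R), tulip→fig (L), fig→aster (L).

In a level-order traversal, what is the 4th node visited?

Level-order visits nodes level by level from the root, left to right within each level.
Level 0: fern
Level 1: ivy, tulip
Level 2: poppy, fig, cedar
Level 3: aster, reed
Level 4: teak, lily, ash, sage
Level 5: mint
Full level-order sequence: fern, ivy, tulip, poppy, fig, cedar, aster, reed, teak, lily, ash, sage, mint.

poppy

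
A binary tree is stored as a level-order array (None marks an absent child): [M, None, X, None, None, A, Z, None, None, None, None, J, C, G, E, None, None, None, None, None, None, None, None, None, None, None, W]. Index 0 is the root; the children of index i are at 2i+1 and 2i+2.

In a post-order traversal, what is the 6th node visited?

Post-order visits the left subtree, then the right subtree, then the node.
At M: no left child.
At M: go right to X.
  At X: go left to A.
    At A: go left to J.
      J is a leaf — visit J.
    At A: go right to C.
      At C: no left child.
      At C: go right to W.
        W is a leaf — visit W.
      Visit C.
    Visit A.
  At X: go right to Z.
    At Z: go left to G.
      G is a leaf — visit G.
    At Z: go right to E.
      E is a leaf — visit E.
    Visit Z.
  Visit X.
Visit M.
Full post-order sequence: J, W, C, A, G, E, Z, X, M.

E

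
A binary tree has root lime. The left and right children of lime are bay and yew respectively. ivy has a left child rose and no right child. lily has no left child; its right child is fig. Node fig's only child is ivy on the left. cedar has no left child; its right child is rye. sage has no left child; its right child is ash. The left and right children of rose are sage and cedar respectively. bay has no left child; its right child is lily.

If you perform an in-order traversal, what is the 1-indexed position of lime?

In-order visits the left subtree, then the node, then the right subtree.
At lime: go left to bay.
  At bay: no left child.
  Visit bay.
  At bay: go right to lily.
    At lily: no left child.
    Visit lily.
    At lily: go right to fig.
      At fig: go left to ivy.
        At ivy: go left to rose.
          At rose: go left to sage.
            At sage: no left child.
            Visit sage.
            At sage: go right to ash.
              ash is a leaf — visit ash.
          Visit rose.
          At rose: go right to cedar.
            At cedar: no left child.
            Visit cedar.
            At cedar: go right to rye.
              rye is a leaf — visit rye.
        Visit ivy.
        At ivy: no right child.
      Visit fig.
      At fig: no right child.
Visit lime.
At lime: go right to yew.
  yew is a leaf — visit yew.
Full in-order sequence: bay, lily, sage, ash, rose, cedar, rye, ivy, fig, lime, yew.

10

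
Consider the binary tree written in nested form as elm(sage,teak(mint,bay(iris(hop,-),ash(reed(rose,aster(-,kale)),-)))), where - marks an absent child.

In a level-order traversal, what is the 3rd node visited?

Level-order visits nodes level by level from the root, left to right within each level.
Level 0: elm
Level 1: sage, teak
Level 2: mint, bay
Level 3: iris, ash
Level 4: hop, reed
Level 5: rose, aster
Level 6: kale
Full level-order sequence: elm, sage, teak, mint, bay, iris, ash, hop, reed, rose, aster, kale.

teak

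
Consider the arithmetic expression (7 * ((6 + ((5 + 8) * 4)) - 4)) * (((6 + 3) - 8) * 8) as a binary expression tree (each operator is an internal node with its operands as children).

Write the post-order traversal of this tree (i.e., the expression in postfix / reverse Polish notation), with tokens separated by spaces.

7 6 5 8 + 4 * + 4 - * 6 3 + 8 - 8 * *

Post-order on an expression tree gives postfix notation: for each operator, emit left operand, right operand, then the operator.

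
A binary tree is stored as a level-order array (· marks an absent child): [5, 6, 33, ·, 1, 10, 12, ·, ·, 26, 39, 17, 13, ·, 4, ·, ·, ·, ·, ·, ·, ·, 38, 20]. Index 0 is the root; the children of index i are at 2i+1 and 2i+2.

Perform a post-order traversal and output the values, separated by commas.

26, 38, 39, 1, 6, 20, 17, 13, 10, 4, 12, 33, 5

Post-order visits the left subtree, then the right subtree, then the node.
At 5: go left to 6.
  At 6: no left child.
  At 6: go right to 1.
    At 1: go left to 26.
      26 is a leaf — visit 26.
    At 1: go right to 39.
      At 39: no left child.
      At 39: go right to 38.
        38 is a leaf — visit 38.
      Visit 39.
    Visit 1.
  Visit 6.
At 5: go right to 33.
  At 33: go left to 10.
    At 10: go left to 17.
      At 17: go left to 20.
        20 is a leaf — visit 20.
      At 17: no right child.
      Visit 17.
    At 10: go right to 13.
      13 is a leaf — visit 13.
    Visit 10.
  At 33: go right to 12.
    At 12: no left child.
    At 12: go right to 4.
      4 is a leaf — visit 4.
    Visit 12.
  Visit 33.
Visit 5.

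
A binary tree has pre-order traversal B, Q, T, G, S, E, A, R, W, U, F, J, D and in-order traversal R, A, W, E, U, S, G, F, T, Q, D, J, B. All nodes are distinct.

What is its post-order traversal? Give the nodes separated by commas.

R, W, A, U, E, S, F, G, T, D, J, Q, B

The first element of pre-order is the root; it splits in-order into left and right subtrees.
Root B: left subtree has 12 nodes {R, A, W, E, U, S, G, F, T, Q, D, J}, right has 0 { }.
  Root Q: left subtree has 9 nodes {R, A, W, E, U, S, G, F, T}, right has 2 {D, J}.
    Root T: left subtree has 8 nodes {R, A, W, E, U, S, G, F}, right has 0 { }.
      Root G: left subtree has 6 nodes {R, A, W, E, U, S}, right has 1 {F}.
        Root S: left subtree has 5 nodes {R, A, W, E, U}, right has 0 { }.
          Root E: left subtree has 3 nodes {R, A, W}, right has 1 {U}.
            Root A: left subtree has 1 node {R}, right has 1 {W}.
    Root J: left subtree has 1 node {D}, right has 0 { }.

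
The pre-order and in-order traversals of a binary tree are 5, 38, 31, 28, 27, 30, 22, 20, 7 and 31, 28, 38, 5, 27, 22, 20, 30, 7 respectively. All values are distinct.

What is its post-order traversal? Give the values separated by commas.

The first element of pre-order is the root; it splits in-order into left and right subtrees.
Root 5: left subtree has 3 nodes {31, 28, 38}, right has 5 {27, 22, 20, 30, 7}.
  Root 38: left subtree has 2 nodes {31, 28}, right has 0 { }.
    Root 31: left subtree has 0 nodes { }, right has 1 {28}.
  Root 27: left subtree has 0 nodes { }, right has 4 {22, 20, 30, 7}.
    Root 30: left subtree has 2 nodes {22, 20}, right has 1 {7}.
      Root 22: left subtree has 0 nodes { }, right has 1 {20}.

28, 31, 38, 20, 22, 7, 30, 27, 5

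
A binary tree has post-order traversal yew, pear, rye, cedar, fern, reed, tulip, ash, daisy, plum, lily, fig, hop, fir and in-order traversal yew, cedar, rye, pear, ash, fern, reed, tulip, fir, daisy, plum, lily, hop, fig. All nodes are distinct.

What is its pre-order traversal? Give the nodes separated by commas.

The last element of post-order is the root; it splits in-order into left and right subtrees.
Root fir: left subtree has 8 nodes {yew, cedar, rye, pear, ash, fern, reed, tulip}, right has 5 {daisy, plum, lily, hop, fig}.
  Root ash: left subtree has 4 nodes {yew, cedar, rye, pear}, right has 3 {fern, reed, tulip}.
    Root cedar: left subtree has 1 node {yew}, right has 2 {rye, pear}.
      Root rye: left subtree has 0 nodes { }, right has 1 {pear}.
    Root tulip: left subtree has 2 nodes {fern, reed}, right has 0 { }.
      Root reed: left subtree has 1 node {fern}, right has 0 { }.
  Root hop: left subtree has 3 nodes {daisy, plum, lily}, right has 1 {fig}.
    Root lily: left subtree has 2 nodes {daisy, plum}, right has 0 { }.
      Root plum: left subtree has 1 node {daisy}, right has 0 { }.

fir, ash, cedar, yew, rye, pear, tulip, reed, fern, hop, lily, plum, daisy, fig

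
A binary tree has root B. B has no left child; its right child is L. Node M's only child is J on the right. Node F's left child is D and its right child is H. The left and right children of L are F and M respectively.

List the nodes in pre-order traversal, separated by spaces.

Pre-order visits the node, then its left subtree, then its right subtree.
Visit B.
At B: no left child.
At B: go right to L.
  Visit L.
  At L: go left to F.
    Visit F.
    At F: go left to D.
      D is a leaf — visit D.
    At F: go right to H.
      H is a leaf — visit H.
  At L: go right to M.
    Visit M.
    At M: no left child.
    At M: go right to J.
      J is a leaf — visit J.

B L F D H M J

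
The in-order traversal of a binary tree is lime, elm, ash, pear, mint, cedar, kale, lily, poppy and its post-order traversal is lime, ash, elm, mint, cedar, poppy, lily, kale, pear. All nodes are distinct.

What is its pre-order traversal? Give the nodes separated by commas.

pear, elm, lime, ash, kale, cedar, mint, lily, poppy

The last element of post-order is the root; it splits in-order into left and right subtrees.
Root pear: left subtree has 3 nodes {lime, elm, ash}, right has 5 {mint, cedar, kale, lily, poppy}.
  Root elm: left subtree has 1 node {lime}, right has 1 {ash}.
  Root kale: left subtree has 2 nodes {mint, cedar}, right has 2 {lily, poppy}.
    Root cedar: left subtree has 1 node {mint}, right has 0 { }.
    Root lily: left subtree has 0 nodes { }, right has 1 {poppy}.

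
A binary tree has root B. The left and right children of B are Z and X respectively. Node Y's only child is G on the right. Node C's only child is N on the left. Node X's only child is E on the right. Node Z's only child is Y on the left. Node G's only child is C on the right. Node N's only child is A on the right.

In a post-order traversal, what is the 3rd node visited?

Post-order visits the left subtree, then the right subtree, then the node.
At B: go left to Z.
  At Z: go left to Y.
    At Y: no left child.
    At Y: go right to G.
      At G: no left child.
      At G: go right to C.
        At C: go left to N.
          At N: no left child.
          At N: go right to A.
            A is a leaf — visit A.
          Visit N.
        At C: no right child.
        Visit C.
      Visit G.
    Visit Y.
  At Z: no right child.
  Visit Z.
At B: go right to X.
  At X: no left child.
  At X: go right to E.
    E is a leaf — visit E.
  Visit X.
Visit B.
Full post-order sequence: A, N, C, G, Y, Z, E, X, B.

C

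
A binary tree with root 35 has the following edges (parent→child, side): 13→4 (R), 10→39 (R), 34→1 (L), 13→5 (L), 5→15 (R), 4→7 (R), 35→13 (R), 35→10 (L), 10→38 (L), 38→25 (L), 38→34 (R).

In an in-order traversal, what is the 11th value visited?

4

In-order visits the left subtree, then the node, then the right subtree.
At 35: go left to 10.
  At 10: go left to 38.
    At 38: go left to 25.
      25 is a leaf — visit 25.
    Visit 38.
    At 38: go right to 34.
      At 34: go left to 1.
        1 is a leaf — visit 1.
      Visit 34.
      At 34: no right child.
  Visit 10.
  At 10: go right to 39.
    39 is a leaf — visit 39.
Visit 35.
At 35: go right to 13.
  At 13: go left to 5.
    At 5: no left child.
    Visit 5.
    At 5: go right to 15.
      15 is a leaf — visit 15.
  Visit 13.
  At 13: go right to 4.
    At 4: no left child.
    Visit 4.
    At 4: go right to 7.
      7 is a leaf — visit 7.
Full in-order sequence: 25, 38, 1, 34, 10, 39, 35, 5, 15, 13, 4, 7.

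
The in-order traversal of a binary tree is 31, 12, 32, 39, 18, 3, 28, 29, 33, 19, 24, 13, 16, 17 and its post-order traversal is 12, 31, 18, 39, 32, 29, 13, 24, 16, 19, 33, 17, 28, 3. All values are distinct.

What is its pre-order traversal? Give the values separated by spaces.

3 32 31 12 39 18 28 17 33 29 19 16 24 13

The last element of post-order is the root; it splits in-order into left and right subtrees.
Root 3: left subtree has 5 nodes {31, 12, 32, 39, 18}, right has 8 {28, 29, 33, 19, 24, 13, 16, 17}.
  Root 32: left subtree has 2 nodes {31, 12}, right has 2 {39, 18}.
    Root 31: left subtree has 0 nodes { }, right has 1 {12}.
    Root 39: left subtree has 0 nodes { }, right has 1 {18}.
  Root 28: left subtree has 0 nodes { }, right has 7 {29, 33, 19, 24, 13, 16, 17}.
    Root 17: left subtree has 6 nodes {29, 33, 19, 24, 13, 16}, right has 0 { }.
      Root 33: left subtree has 1 node {29}, right has 4 {19, 24, 13, 16}.
        Root 19: left subtree has 0 nodes { }, right has 3 {24, 13, 16}.
          Root 16: left subtree has 2 nodes {24, 13}, right has 0 { }.
            Root 24: left subtree has 0 nodes { }, right has 1 {13}.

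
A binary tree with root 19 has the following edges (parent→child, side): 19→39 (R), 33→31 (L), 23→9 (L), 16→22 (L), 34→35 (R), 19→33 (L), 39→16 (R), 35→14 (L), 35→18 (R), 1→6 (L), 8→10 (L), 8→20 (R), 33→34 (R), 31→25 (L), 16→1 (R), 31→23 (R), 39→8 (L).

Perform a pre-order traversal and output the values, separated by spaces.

19 33 31 25 23 9 34 35 14 18 39 8 10 20 16 22 1 6

Pre-order visits the node, then its left subtree, then its right subtree.
Visit 19.
At 19: go left to 33.
  Visit 33.
  At 33: go left to 31.
    Visit 31.
    At 31: go left to 25.
      25 is a leaf — visit 25.
    At 31: go right to 23.
      Visit 23.
      At 23: go left to 9.
        9 is a leaf — visit 9.
      At 23: no right child.
  At 33: go right to 34.
    Visit 34.
    At 34: no left child.
    At 34: go right to 35.
      Visit 35.
      At 35: go left to 14.
        14 is a leaf — visit 14.
      At 35: go right to 18.
        18 is a leaf — visit 18.
At 19: go right to 39.
  Visit 39.
  At 39: go left to 8.
    Visit 8.
    At 8: go left to 10.
      10 is a leaf — visit 10.
    At 8: go right to 20.
      20 is a leaf — visit 20.
  At 39: go right to 16.
    Visit 16.
    At 16: go left to 22.
      22 is a leaf — visit 22.
    At 16: go right to 1.
      Visit 1.
      At 1: go left to 6.
        6 is a leaf — visit 6.
      At 1: no right child.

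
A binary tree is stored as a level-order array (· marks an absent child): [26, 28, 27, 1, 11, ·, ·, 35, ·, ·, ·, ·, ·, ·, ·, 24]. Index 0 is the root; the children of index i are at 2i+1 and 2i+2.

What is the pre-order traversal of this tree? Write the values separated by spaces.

Pre-order visits the node, then its left subtree, then its right subtree.
Visit 26.
At 26: go left to 28.
  Visit 28.
  At 28: go left to 1.
    Visit 1.
    At 1: go left to 35.
      Visit 35.
      At 35: go left to 24.
        24 is a leaf — visit 24.
      At 35: no right child.
    At 1: no right child.
  At 28: go right to 11.
    11 is a leaf — visit 11.
At 26: go right to 27.
  27 is a leaf — visit 27.

26 28 1 35 24 11 27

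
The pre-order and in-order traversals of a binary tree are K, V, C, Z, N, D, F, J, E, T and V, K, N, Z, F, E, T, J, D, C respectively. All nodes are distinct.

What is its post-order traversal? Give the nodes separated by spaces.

The first element of pre-order is the root; it splits in-order into left and right subtrees.
Root K: left subtree has 1 node {V}, right has 8 {N, Z, F, E, T, J, D, C}.
  Root C: left subtree has 7 nodes {N, Z, F, E, T, J, D}, right has 0 { }.
    Root Z: left subtree has 1 node {N}, right has 5 {F, E, T, J, D}.
      Root D: left subtree has 4 nodes {F, E, T, J}, right has 0 { }.
        Root F: left subtree has 0 nodes { }, right has 3 {E, T, J}.
          Root J: left subtree has 2 nodes {E, T}, right has 0 { }.
            Root E: left subtree has 0 nodes { }, right has 1 {T}.

V N T E J F D Z C K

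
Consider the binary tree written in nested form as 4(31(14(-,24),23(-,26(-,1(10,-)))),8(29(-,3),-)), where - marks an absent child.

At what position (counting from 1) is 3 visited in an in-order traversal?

10

In-order visits the left subtree, then the node, then the right subtree.
At 4: go left to 31.
  At 31: go left to 14.
    At 14: no left child.
    Visit 14.
    At 14: go right to 24.
      24 is a leaf — visit 24.
  Visit 31.
  At 31: go right to 23.
    At 23: no left child.
    Visit 23.
    At 23: go right to 26.
      At 26: no left child.
      Visit 26.
      At 26: go right to 1.
        At 1: go left to 10.
          10 is a leaf — visit 10.
        Visit 1.
        At 1: no right child.
Visit 4.
At 4: go right to 8.
  At 8: go left to 29.
    At 29: no left child.
    Visit 29.
    At 29: go right to 3.
      3 is a leaf — visit 3.
  Visit 8.
  At 8: no right child.
Full in-order sequence: 14, 24, 31, 23, 26, 10, 1, 4, 29, 3, 8.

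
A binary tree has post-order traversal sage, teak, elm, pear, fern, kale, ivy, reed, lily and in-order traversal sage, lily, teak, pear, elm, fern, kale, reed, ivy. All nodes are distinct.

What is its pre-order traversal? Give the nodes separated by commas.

The last element of post-order is the root; it splits in-order into left and right subtrees.
Root lily: left subtree has 1 node {sage}, right has 7 {teak, pear, elm, fern, kale, reed, ivy}.
  Root reed: left subtree has 5 nodes {teak, pear, elm, fern, kale}, right has 1 {ivy}.
    Root kale: left subtree has 4 nodes {teak, pear, elm, fern}, right has 0 { }.
      Root fern: left subtree has 3 nodes {teak, pear, elm}, right has 0 { }.
        Root pear: left subtree has 1 node {teak}, right has 1 {elm}.

lily, sage, reed, kale, fern, pear, teak, elm, ivy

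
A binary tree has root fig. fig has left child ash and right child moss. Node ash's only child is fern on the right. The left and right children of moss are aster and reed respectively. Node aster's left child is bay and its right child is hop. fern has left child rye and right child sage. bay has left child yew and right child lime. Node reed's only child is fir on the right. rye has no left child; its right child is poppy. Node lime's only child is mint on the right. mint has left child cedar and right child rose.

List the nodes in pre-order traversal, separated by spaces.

fig ash fern rye poppy sage moss aster bay yew lime mint cedar rose hop reed fir

Pre-order visits the node, then its left subtree, then its right subtree.
Visit fig.
At fig: go left to ash.
  Visit ash.
  At ash: no left child.
  At ash: go right to fern.
    Visit fern.
    At fern: go left to rye.
      Visit rye.
      At rye: no left child.
      At rye: go right to poppy.
        poppy is a leaf — visit poppy.
    At fern: go right to sage.
      sage is a leaf — visit sage.
At fig: go right to moss.
  Visit moss.
  At moss: go left to aster.
    Visit aster.
    At aster: go left to bay.
      Visit bay.
      At bay: go left to yew.
        yew is a leaf — visit yew.
      At bay: go right to lime.
        Visit lime.
        At lime: no left child.
        At lime: go right to mint.
          Visit mint.
          At mint: go left to cedar.
            cedar is a leaf — visit cedar.
          At mint: go right to rose.
            rose is a leaf — visit rose.
    At aster: go right to hop.
      hop is a leaf — visit hop.
  At moss: go right to reed.
    Visit reed.
    At reed: no left child.
    At reed: go right to fir.
      fir is a leaf — visit fir.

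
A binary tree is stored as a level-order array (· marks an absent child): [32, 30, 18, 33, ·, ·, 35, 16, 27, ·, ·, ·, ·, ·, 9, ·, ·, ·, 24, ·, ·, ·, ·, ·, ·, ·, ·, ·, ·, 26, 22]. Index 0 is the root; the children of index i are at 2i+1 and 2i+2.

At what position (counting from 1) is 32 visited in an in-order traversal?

6

In-order visits the left subtree, then the node, then the right subtree.
At 32: go left to 30.
  At 30: go left to 33.
    At 33: go left to 16.
      16 is a leaf — visit 16.
    Visit 33.
    At 33: go right to 27.
      At 27: no left child.
      Visit 27.
      At 27: go right to 24.
        24 is a leaf — visit 24.
  Visit 30.
  At 30: no right child.
Visit 32.
At 32: go right to 18.
  At 18: no left child.
  Visit 18.
  At 18: go right to 35.
    At 35: no left child.
    Visit 35.
    At 35: go right to 9.
      At 9: go left to 26.
        26 is a leaf — visit 26.
      Visit 9.
      At 9: go right to 22.
        22 is a leaf — visit 22.
Full in-order sequence: 16, 33, 27, 24, 30, 32, 18, 35, 26, 9, 22.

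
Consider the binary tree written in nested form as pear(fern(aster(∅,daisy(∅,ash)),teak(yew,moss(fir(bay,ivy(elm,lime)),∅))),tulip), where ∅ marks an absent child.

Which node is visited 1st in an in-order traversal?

aster

In-order visits the left subtree, then the node, then the right subtree.
At pear: go left to fern.
  At fern: go left to aster.
    At aster: no left child.
    Visit aster.
    At aster: go right to daisy.
      At daisy: no left child.
      Visit daisy.
      At daisy: go right to ash.
        ash is a leaf — visit ash.
  Visit fern.
  At fern: go right to teak.
    At teak: go left to yew.
      yew is a leaf — visit yew.
    Visit teak.
    At teak: go right to moss.
      At moss: go left to fir.
        At fir: go left to bay.
          bay is a leaf — visit bay.
        Visit fir.
        At fir: go right to ivy.
          At ivy: go left to elm.
            elm is a leaf — visit elm.
          Visit ivy.
          At ivy: go right to lime.
            lime is a leaf — visit lime.
      Visit moss.
      At moss: no right child.
Visit pear.
At pear: go right to tulip.
  tulip is a leaf — visit tulip.
Full in-order sequence: aster, daisy, ash, fern, yew, teak, bay, fir, elm, ivy, lime, moss, pear, tulip.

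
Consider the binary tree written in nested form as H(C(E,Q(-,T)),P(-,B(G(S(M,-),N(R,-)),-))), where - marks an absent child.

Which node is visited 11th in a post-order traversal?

Post-order visits the left subtree, then the right subtree, then the node.
At H: go left to C.
  At C: go left to E.
    E is a leaf — visit E.
  At C: go right to Q.
    At Q: no left child.
    At Q: go right to T.
      T is a leaf — visit T.
    Visit Q.
  Visit C.
At H: go right to P.
  At P: no left child.
  At P: go right to B.
    At B: go left to G.
      At G: go left to S.
        At S: go left to M.
          M is a leaf — visit M.
        At S: no right child.
        Visit S.
      At G: go right to N.
        At N: go left to R.
          R is a leaf — visit R.
        At N: no right child.
        Visit N.
      Visit G.
    At B: no right child.
    Visit B.
  Visit P.
Visit H.
Full post-order sequence: E, T, Q, C, M, S, R, N, G, B, P, H.

P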